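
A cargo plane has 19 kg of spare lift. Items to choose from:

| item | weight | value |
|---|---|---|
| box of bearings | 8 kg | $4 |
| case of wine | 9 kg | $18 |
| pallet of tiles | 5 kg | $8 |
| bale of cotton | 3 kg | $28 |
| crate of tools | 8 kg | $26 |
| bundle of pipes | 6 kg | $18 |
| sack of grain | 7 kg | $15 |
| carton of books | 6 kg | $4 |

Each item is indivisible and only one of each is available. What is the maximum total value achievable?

$72

This is a 0/1 knapsack; check combinations near the capacity.
- bale of cotton+crate of tools+bundle of pipes: weight 3+8+6=17, value 28+26+18=72
- bale of cotton+crate of tools+sack of grain: weight 3+8+7=18, value 28+26+15=69
- case of wine+bale of cotton+bundle of pipes: weight 9+3+6=18, value 18+28+18=64
- pallet of tiles+bale of cotton+crate of tools: weight 5+3+8=16, value 8+28+26=62
- bale of cotton+bundle of pipes+sack of grain: weight 3+6+7=16, value 28+18+15=61
Best: $72.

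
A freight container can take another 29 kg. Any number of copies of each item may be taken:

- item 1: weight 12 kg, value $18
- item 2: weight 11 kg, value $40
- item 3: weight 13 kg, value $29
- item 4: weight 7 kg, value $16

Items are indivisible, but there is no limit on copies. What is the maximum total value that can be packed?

Best value-per-unit is item 2 at 40/11; filling with it alone gives 2×40 = 80.
Optimal mix: 2×item 2 + 1×item 4 → weight 29, value 96.

$96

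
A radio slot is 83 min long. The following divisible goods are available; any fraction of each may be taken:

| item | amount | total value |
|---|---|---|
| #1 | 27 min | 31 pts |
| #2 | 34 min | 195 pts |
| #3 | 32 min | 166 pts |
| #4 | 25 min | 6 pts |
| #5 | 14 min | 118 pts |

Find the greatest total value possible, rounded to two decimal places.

482.44

Take in order of value per unit:
- #5 (118/14 per unit): all 14 → value 118, running total 118.00
- #2 (195/34 per unit): all 34 → value 195, running total 313.00
- #3 (166/32 per unit): all 32 → value 166, running total 479.00
- #1 (31/27 per unit): 3 of 27 → value 3×31/27 = 3.4444, running total 482.44
Total 482.44.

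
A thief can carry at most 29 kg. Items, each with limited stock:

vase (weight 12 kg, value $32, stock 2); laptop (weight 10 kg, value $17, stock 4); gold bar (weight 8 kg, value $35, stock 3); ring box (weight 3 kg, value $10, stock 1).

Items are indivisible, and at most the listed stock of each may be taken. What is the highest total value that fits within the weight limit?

$115

Best selections within weight 29 and stock limits:
- 3×gold bar + 1×ring box: weight 27, value 115
- 3×gold bar: weight 24, value 105
- 1×vase + 2×gold bar: weight 28, value 102
- 1×laptop + 2×gold bar + 1×ring box: weight 29, value 97
Best: $115.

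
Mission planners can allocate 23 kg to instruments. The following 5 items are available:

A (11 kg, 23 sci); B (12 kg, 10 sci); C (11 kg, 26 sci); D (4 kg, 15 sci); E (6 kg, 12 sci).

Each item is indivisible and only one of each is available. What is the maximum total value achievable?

Check high-value combinations within 23 kg:
- C+D+E: mass 11+4+6=21, value 26+15+12=53
- A+D+E: mass 11+4+6=21, value 23+15+12=50
- A+C: mass 11+11=22, value 23+26=49
- C+D: mass 11+4=15, value 26+15=41
- A+D: mass 11+4=15, value 23+15=38
Best: 53 sci.

53 sci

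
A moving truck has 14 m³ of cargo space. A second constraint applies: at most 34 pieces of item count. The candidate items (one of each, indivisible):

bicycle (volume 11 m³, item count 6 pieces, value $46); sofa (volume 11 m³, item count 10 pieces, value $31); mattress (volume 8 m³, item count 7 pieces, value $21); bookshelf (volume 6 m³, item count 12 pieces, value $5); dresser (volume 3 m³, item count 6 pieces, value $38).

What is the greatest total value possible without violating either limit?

$84

Feasible sets respecting both limits:
- bicycle+dresser: volume 14, item count 12, value 84
- sofa+dresser: volume 14, item count 16, value 69
- mattress+dresser: volume 11, item count 13, value 59
- bicycle: volume 11, item count 6, value 46
Best: $84.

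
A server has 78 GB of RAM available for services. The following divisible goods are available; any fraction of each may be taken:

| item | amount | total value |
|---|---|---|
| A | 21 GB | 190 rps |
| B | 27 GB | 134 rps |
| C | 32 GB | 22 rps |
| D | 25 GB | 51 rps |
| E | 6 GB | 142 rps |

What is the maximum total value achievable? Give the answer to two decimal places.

Take in order of value per unit:
- E (142/6 per unit): all 6 → value 142, running total 142.00
- A (190/21 per unit): all 21 → value 190, running total 332.00
- B (134/27 per unit): all 27 → value 134, running total 466.00
- D (51/25 per unit): 24 of 25 → value 24×51/25 = 48.9600, running total 514.96
Total 514.96.

514.96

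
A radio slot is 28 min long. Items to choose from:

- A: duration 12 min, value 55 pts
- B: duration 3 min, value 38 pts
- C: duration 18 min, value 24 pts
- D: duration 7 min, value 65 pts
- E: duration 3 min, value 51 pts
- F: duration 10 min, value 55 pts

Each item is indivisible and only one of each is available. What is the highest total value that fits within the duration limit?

209 pts

Check high-value combinations within 28 min:
- B+D+E+F: duration 3+7+3+10=23, value 38+65+51+55=209
- A+B+D+E: duration 12+3+7+3=25, value 55+38+65+51=209
- A+B+E+F: duration 12+3+3+10=28, value 55+38+51+55=199
- D+E+F: duration 7+3+10=20, value 65+51+55=171
- A+D+E: duration 12+7+3=22, value 55+65+51=171
Best: 209 pts.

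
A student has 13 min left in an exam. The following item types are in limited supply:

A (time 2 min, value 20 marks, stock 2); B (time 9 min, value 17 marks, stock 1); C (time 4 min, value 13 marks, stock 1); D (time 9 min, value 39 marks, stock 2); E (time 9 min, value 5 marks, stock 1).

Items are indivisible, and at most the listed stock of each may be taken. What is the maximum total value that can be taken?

Best selections within time 13 and stock limits:
- 2×A + 1×D: time 13, value 79
- 1×A + 1×D: time 11, value 59
- 2×A + 1×B: time 13, value 57
Best: 79 marks.

79 marks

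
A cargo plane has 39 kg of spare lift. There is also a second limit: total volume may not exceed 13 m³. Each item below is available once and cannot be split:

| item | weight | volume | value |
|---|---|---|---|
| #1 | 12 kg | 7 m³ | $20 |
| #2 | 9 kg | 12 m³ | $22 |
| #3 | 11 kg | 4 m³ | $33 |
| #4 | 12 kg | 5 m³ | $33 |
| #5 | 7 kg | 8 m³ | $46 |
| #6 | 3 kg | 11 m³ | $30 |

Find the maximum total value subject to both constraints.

$79

Feasible sets respecting both limits:
- #3+#5: weight 18, volume 12, value 79
- #4+#5: weight 19, volume 13, value 79
- #3+#4: weight 23, volume 9, value 66
- #1+#3: weight 23, volume 11, value 53
Best: $79.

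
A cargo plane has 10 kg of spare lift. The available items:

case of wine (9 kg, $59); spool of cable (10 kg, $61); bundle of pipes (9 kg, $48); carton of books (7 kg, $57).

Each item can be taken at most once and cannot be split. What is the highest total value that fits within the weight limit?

$61

Check high-value combinations within 10 kg:
- spool of cable: weight 10, value 61
- case of wine: weight 9, value 59
- carton of books: weight 7, value 57
Best: $61.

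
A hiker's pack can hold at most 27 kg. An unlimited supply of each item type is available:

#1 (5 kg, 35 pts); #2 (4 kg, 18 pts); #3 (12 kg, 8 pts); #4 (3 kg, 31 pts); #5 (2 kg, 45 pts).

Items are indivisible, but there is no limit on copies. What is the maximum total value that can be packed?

Best value-per-unit is #5 at 45/2, and filling with it alone uses weight 13×2=26. No mix of the others beats 13×45 = 585.

585 pts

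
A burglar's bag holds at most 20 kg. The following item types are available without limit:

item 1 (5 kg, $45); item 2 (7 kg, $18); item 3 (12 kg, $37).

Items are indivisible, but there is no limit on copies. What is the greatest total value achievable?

Best value-per-unit is item 1 at 45/5, and filling with it alone uses weight 4×5=20. No mix of the others beats 4×45 = 180.

$180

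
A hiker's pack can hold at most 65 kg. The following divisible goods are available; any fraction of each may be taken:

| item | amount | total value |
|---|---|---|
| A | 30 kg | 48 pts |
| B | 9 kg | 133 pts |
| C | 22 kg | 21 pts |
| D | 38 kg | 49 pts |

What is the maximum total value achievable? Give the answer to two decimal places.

214.53

Take in order of value per unit:
- B (133/9 per unit): all 9 → value 133, running total 133.00
- A (48/30 per unit): all 30 → value 48, running total 181.00
- D (49/38 per unit): 26 of 38 → value 26×49/38 = 33.5263, running total 214.53
Total 214.53.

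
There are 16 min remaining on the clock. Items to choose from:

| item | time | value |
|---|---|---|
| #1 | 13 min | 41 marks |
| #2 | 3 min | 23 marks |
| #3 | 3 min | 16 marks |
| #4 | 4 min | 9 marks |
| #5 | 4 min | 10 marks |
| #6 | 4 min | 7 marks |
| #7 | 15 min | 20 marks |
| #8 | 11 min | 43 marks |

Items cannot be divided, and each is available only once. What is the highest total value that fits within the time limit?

66 marks

This is a 0/1 knapsack; check combinations near the capacity.
- #2+#8: time 3+11=14, value 23+43=66
- #1+#2: time 13+3=16, value 41+23=64
- #3+#8: time 3+11=14, value 16+43=59
- #2+#3+#4+#5: time 3+3+4+4=14, value 23+16+9+10=58
Best: 66 marks.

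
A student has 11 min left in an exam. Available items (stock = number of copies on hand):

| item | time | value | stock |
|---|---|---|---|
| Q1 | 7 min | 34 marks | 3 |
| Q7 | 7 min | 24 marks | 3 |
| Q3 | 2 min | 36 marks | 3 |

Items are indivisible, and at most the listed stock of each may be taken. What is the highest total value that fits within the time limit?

108 marks

Best selections within time 11 and stock limits:
- 3×Q3: time 6, value 108
- 1×Q1 + 2×Q3: time 11, value 106
- 1×Q7 + 2×Q3: time 11, value 96
- 2×Q3: time 4, value 72
Best: 108 marks.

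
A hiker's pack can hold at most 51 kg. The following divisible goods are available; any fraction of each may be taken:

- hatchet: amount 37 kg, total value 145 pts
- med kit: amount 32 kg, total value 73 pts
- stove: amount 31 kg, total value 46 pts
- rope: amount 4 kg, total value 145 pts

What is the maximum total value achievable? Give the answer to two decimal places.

312.81

Take in order of value per unit:
- rope (145/4 per unit): all 4 → value 145, running total 145.00
- hatchet (145/37 per unit): all 37 → value 145, running total 290.00
- med kit (73/32 per unit): 10 of 32 → value 10×73/32 = 22.8125, running total 312.81
Total 312.81.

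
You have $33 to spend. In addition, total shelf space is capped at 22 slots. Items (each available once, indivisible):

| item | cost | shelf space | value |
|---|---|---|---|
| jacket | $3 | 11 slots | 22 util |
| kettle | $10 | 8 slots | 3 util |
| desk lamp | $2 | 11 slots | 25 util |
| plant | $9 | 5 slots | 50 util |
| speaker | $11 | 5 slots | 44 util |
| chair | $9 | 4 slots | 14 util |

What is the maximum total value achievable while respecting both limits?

119 util

Feasible sets respecting both limits:
- desk lamp+plant+speaker: cost 22, shelf space 21, value 119
- jacket+plant+speaker: cost 23, shelf space 21, value 116
- plant+speaker+chair: cost 29, shelf space 14, value 108
Best: 119 util.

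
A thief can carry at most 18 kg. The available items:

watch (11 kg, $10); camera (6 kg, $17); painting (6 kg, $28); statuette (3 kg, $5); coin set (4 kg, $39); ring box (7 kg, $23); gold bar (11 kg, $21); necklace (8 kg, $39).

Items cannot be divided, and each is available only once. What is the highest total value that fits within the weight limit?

Check high-value combinations within 18 kg:
- painting+coin set+necklace: weight 6+4+8=18, value 28+39+39=106
- camera+coin set+necklace: weight 6+4+8=18, value 17+39+39=95
- painting+coin set+ring box: weight 6+4+7=17, value 28+39+23=90
- camera+painting+coin set: weight 6+6+4=16, value 17+28+39=84
- statuette+coin set+necklace: weight 3+4+8=15, value 5+39+39=83
Best: $106.

$106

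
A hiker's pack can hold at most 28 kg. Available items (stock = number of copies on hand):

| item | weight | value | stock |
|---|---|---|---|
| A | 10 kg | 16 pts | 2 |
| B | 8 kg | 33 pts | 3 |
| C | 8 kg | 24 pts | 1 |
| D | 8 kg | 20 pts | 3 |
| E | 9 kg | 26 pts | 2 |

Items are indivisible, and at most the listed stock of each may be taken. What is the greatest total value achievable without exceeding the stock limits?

99 pts

Best selections within weight 28 and stock limits:
- 3×B: weight 24, value 99
- 2×B + 1×E: weight 25, value 92
- 2×B + 1×C: weight 24, value 90
- 2×B + 1×D: weight 24, value 86
Best: 99 pts.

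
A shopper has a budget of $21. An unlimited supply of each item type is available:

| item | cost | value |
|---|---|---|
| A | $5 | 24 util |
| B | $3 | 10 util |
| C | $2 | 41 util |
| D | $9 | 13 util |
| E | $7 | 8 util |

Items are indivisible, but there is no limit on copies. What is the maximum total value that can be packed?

410 util

Best value-per-unit is C at 41/2, and filling with it alone uses cost 10×2=20. No mix of the others beats 10×41 = 410.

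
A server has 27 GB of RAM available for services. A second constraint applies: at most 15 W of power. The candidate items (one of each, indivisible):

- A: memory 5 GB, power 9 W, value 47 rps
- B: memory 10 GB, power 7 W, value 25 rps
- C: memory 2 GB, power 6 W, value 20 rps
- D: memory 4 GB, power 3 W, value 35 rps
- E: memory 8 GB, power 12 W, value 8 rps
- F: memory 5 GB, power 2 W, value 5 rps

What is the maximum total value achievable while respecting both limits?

Feasible sets respecting both limits:
- A+D+F: memory 14, power 14, value 87
- A+D: memory 9, power 12, value 82
- A+C: memory 7, power 15, value 67
- B+D+F: memory 19, power 12, value 65
Best: 87 rps.

87 rps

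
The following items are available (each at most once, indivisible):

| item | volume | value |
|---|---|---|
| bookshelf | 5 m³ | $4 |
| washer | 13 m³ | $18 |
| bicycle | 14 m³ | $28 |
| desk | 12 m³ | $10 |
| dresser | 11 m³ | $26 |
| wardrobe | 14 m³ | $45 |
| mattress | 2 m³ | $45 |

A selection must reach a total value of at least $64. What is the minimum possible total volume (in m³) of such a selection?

13

Subsets with value ≥ 64, sorted by total volume:
- dresser+mattress: volume 13, value 71
- wardrobe+mattress: volume 16, value 90
- bicycle+mattress: volume 16, value 73
Minimum volume: 13 m³.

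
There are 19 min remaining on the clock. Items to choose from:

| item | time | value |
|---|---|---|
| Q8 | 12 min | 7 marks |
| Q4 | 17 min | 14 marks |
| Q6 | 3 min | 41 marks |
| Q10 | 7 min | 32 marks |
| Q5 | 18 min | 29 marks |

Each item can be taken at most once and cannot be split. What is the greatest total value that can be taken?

73 marks

This is a 0/1 knapsack; check combinations near the capacity.
- Q6+Q10: time 3+7=10, value 41+32=73
- Q8+Q6: time 12+3=15, value 7+41=48
- Q6: time 3, value 41
Best: 73 marks.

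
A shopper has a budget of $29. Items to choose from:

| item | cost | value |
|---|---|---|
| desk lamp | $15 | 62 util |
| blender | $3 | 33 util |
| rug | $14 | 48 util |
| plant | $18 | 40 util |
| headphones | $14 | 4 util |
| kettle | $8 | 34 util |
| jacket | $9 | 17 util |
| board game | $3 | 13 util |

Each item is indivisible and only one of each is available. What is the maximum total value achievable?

142 util

Check high-value combinations within $29:
- desk lamp+blender+kettle+board game: cost 15+3+8+3=29, value 62+33+34+13=142
- desk lamp+blender+kettle: cost 15+3+8=26, value 62+33+34=129
- blender+rug+kettle+board game: cost 3+14+8+3=28, value 33+48+34+13=128
Best: 142 util.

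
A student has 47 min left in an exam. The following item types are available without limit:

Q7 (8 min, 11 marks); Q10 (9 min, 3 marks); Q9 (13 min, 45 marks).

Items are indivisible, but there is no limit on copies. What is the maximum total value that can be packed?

146 marks

Best value-per-unit is Q9 at 45/13; filling with it alone gives 3×45 = 135.
Optimal mix: 1×Q7 + 3×Q9 → time 47, value 146.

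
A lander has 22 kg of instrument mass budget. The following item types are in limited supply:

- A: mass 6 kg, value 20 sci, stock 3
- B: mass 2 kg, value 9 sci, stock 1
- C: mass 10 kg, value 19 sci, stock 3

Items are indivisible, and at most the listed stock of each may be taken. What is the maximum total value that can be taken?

69 sci

Best selections within mass 22 and stock limits:
- 3×A + 1×B: mass 20, value 69
- 3×A: mass 18, value 60
- 2×A + 1×C: mass 22, value 59
- 2×A + 1×B: mass 14, value 49
Best: 69 sci.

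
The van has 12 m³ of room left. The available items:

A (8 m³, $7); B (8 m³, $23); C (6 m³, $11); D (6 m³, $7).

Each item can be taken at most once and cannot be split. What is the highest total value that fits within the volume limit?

$23

Check high-value combinations within 12 m³:
- B: volume 8, value 23
- C+D: volume 6+6=12, value 11+7=18
- C: volume 6, value 11
- D: volume 6, value 7
- A: volume 8, value 7
Best: $23.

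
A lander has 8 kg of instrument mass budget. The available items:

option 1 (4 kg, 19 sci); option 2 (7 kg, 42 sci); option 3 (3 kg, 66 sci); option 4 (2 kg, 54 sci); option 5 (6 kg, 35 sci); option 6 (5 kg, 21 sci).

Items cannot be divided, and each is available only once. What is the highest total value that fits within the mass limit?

This is a 0/1 knapsack; check combinations near the capacity.
- option 3+option 4: mass 3+2=5, value 66+54=120
- option 4+option 5: mass 2+6=8, value 54+35=89
- option 3+option 6: mass 3+5=8, value 66+21=87
Best: 120 sci.

120 sci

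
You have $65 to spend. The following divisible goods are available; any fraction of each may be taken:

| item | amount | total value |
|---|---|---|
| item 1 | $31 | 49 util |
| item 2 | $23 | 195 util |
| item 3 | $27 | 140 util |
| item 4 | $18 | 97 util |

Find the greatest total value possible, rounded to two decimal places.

Take in order of value per unit:
- item 2 (195/23 per unit): all 23 → value 195, running total 195.00
- item 4 (97/18 per unit): all 18 → value 97, running total 292.00
- item 3 (140/27 per unit): 24 of 27 → value 24×140/27 = 124.4444, running total 416.44
Total 416.44.

416.44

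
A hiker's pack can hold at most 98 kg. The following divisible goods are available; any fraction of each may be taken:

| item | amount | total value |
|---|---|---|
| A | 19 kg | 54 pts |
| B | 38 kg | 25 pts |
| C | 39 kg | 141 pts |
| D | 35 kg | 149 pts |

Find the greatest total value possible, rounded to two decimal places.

347.29

Take in order of value per unit:
- D (149/35 per unit): all 35 → value 149, running total 149.00
- C (141/39 per unit): all 39 → value 141, running total 290.00
- A (54/19 per unit): all 19 → value 54, running total 344.00
- B (25/38 per unit): 5 of 38 → value 5×25/38 = 3.2895, running total 347.29
Total 347.29.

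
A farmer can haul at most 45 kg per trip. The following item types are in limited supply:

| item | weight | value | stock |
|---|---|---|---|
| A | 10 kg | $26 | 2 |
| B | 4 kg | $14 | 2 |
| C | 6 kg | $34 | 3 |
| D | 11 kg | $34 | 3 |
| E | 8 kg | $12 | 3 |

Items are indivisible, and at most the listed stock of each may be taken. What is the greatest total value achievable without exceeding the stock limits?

$184

Top feasible selections:
- 1×B + 3×C + 2×D: weight 44, value 184
- 1×A + 1×B + 3×C + 1×D: weight 43, value 176
- 2×B + 3×C + 1×D + 1×E: weight 45, value 176
Best: $184.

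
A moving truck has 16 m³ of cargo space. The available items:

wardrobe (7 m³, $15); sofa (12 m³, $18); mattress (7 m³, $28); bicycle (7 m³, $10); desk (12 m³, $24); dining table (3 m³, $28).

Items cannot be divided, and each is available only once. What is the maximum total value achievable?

This is a 0/1 knapsack; check combinations near the capacity.
- mattress+dining table: volume 7+3=10, value 28+28=56
- desk+dining table: volume 12+3=15, value 24+28=52
- sofa+dining table: volume 12+3=15, value 18+28=46
- wardrobe+dining table: volume 7+3=10, value 15+28=43
- wardrobe+mattress: volume 7+7=14, value 15+28=43
Best: $56.

$56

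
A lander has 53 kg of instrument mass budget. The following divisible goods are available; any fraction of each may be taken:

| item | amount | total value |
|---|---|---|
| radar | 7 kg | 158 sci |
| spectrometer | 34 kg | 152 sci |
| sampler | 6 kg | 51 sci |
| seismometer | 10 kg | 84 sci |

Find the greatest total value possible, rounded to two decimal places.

427.12

Take in order of value per unit:
- radar (158/7 per unit): all 7 → value 158, running total 158.00
- sampler (51/6 per unit): all 6 → value 51, running total 209.00
- seismometer (84/10 per unit): all 10 → value 84, running total 293.00
- spectrometer (152/34 per unit): 30 of 34 → value 30×152/34 = 134.1176, running total 427.12
Total 427.12.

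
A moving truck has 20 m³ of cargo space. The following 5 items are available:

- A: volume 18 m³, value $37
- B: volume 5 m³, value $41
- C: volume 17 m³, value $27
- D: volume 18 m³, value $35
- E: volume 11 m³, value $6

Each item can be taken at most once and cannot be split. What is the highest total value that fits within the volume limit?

$47

Check high-value combinations within 20 m³:
- B+E: volume 5+11=16, value 41+6=47
- B: volume 5, value 41
- A: volume 18, value 37
- D: volume 18, value 35
Best: $47.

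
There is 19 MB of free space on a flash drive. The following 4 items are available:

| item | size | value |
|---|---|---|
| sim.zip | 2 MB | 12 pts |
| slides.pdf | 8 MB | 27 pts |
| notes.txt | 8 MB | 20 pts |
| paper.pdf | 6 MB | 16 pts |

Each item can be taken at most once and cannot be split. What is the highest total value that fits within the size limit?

Check high-value combinations within 19 MB:
- sim.zip+slides.pdf+notes.txt: size 2+8+8=18, value 12+27+20=59
- sim.zip+slides.pdf+paper.pdf: size 2+8+6=16, value 12+27+16=55
- sim.zip+notes.txt+paper.pdf: size 2+8+6=16, value 12+20+16=48
- slides.pdf+notes.txt: size 8+8=16, value 27+20=47
- slides.pdf+paper.pdf: size 8+6=14, value 27+16=43
Best: 59 pts.

59 pts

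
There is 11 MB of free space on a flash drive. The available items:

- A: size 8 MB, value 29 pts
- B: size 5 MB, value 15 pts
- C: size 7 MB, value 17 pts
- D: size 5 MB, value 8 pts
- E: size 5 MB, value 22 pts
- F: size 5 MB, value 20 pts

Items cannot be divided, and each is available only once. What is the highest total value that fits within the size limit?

42 pts

Check high-value combinations within 11 MB:
- E+F: size 5+5=10, value 22+20=42
- B+E: size 5+5=10, value 15+22=37
- B+F: size 5+5=10, value 15+20=35
Best: 42 pts.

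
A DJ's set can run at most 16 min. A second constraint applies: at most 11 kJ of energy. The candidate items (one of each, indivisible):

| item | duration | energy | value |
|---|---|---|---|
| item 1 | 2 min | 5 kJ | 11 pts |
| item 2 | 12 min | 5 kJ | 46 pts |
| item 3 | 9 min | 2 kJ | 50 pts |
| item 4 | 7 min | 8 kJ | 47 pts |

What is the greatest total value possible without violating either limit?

97 pts

Feasible sets respecting both limits:
- item 3+item 4: duration 16, energy 10, value 97
- item 1+item 3: duration 11, energy 7, value 61
- item 1+item 2: duration 14, energy 10, value 57
- item 3: duration 9, energy 2, value 50
Best: 97 pts.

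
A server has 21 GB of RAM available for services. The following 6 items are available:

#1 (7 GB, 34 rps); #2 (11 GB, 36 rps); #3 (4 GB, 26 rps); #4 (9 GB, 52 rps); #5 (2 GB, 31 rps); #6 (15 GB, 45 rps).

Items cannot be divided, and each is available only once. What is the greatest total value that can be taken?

117 rps

Check high-value combinations within 21 GB:
- #1+#4+#5: memory 7+9+2=18, value 34+52+31=117
- #1+#3+#4: memory 7+4+9=20, value 34+26+52=112
- #3+#4+#5: memory 4+9+2=15, value 26+52+31=109
Best: 117 rps.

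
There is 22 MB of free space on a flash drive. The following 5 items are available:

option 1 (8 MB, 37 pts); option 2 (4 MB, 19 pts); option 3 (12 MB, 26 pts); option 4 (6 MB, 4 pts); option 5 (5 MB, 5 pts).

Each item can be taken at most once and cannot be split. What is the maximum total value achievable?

Check high-value combinations within 22 MB:
- option 1+option 3: size 8+12=20, value 37+26=63
- option 1+option 2+option 5: size 8+4+5=17, value 37+19+5=61
- option 1+option 2+option 4: size 8+4+6=18, value 37+19+4=60
Best: 63 pts.

63 pts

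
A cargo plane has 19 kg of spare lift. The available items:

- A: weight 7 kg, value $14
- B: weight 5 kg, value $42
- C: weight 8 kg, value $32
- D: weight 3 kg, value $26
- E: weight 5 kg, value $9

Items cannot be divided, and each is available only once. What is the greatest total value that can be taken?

$100

Check high-value combinations within 19 kg:
- B+C+D: weight 5+8+3=16, value 42+32+26=100
- B+C+E: weight 5+8+5=18, value 42+32+9=83
- A+B+D: weight 7+5+3=15, value 14+42+26=82
- B+D+E: weight 5+3+5=13, value 42+26+9=77
Best: $100.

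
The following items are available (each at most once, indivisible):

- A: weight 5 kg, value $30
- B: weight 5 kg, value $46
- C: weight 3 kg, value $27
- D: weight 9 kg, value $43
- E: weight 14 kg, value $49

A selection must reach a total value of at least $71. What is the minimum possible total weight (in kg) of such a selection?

8

Subsets with value ≥ 71, sorted by total weight:
- B+C: weight 8, value 73
- A+B: weight 10, value 76
Minimum weight: 8 kg.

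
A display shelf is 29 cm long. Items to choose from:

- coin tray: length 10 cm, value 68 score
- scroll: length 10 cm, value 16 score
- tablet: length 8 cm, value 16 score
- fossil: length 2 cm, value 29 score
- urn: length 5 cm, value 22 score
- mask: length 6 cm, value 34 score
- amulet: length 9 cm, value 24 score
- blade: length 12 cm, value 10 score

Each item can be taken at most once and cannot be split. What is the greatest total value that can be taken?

155 score

Check high-value combinations within 29 cm:
- coin tray+fossil+mask+amulet: length 10+2+6+9=27, value 68+29+34+24=155
- coin tray+fossil+urn+mask: length 10+2+5+6=23, value 68+29+22+34=153
- coin tray+tablet+fossil+mask: length 10+8+2+6=26, value 68+16+29+34=147
- coin tray+scroll+fossil+mask: length 10+10+2+6=28, value 68+16+29+34=147
Best: 155 score.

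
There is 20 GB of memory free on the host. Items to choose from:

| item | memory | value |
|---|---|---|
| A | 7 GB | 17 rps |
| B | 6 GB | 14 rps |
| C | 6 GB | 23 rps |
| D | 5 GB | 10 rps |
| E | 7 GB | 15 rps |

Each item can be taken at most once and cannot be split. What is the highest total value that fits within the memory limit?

Check high-value combinations within 20 GB:
- A+C+E: memory 7+6+7=20, value 17+23+15=55
- A+B+C: memory 7+6+6=19, value 17+14+23=54
- B+C+E: memory 6+6+7=19, value 14+23+15=52
Best: 55 rps.

55 rps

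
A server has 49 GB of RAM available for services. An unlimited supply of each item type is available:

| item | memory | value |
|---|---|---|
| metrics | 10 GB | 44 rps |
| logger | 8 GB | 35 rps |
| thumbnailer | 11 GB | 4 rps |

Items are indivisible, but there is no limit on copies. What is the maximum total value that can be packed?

211 rps

Best value-per-unit is metrics at 44/10; filling with it alone gives 4×44 = 176.
Optimal mix: 4×metrics + 1×logger → memory 48, value 211.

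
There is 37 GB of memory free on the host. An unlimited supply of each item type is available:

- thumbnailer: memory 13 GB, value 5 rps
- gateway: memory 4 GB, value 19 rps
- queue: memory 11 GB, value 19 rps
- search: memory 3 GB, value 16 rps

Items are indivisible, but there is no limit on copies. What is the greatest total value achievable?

195 rps

Best value-per-unit is search at 16/3; filling with it alone gives 12×16 = 192.
Optimal mix: 1×gateway + 11×search → memory 37, value 195.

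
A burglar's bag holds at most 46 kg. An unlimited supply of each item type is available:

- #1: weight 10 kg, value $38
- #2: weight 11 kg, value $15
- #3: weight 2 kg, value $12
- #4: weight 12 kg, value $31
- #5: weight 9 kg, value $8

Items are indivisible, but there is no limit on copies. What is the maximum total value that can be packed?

Best value-per-unit is #3 at 12/2, and filling with it alone uses weight 23×2=46. No mix of the others beats 23×12 = 276.

$276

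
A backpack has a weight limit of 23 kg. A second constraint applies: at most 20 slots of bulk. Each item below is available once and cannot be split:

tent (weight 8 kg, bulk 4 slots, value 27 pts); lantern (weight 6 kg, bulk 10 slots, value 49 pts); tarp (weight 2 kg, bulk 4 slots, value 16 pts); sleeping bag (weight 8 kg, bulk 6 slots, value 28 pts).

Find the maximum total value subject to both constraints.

104 pts

Feasible sets respecting both limits:
- tent+lantern+sleeping bag: weight 22, bulk 20, value 104
- lantern+tarp+sleeping bag: weight 16, bulk 20, value 93
- tent+lantern+tarp: weight 16, bulk 18, value 92
Best: 104 pts.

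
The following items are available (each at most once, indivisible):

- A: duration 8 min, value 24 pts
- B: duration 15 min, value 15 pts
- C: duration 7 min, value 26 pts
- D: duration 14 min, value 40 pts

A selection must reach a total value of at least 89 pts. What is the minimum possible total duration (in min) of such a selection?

Subsets with value ≥ 89, sorted by total duration:
- A+C+D: duration 29, value 90
- A+B+C+D: duration 44, value 105
Minimum duration: 29 min.

29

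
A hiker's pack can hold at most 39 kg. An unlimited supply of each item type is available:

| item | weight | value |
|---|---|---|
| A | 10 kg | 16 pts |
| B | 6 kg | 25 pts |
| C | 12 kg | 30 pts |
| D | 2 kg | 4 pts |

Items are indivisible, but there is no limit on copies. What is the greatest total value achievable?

154 pts

Best value-per-unit is B at 25/6; filling with it alone gives 6×25 = 150.
Optimal mix: 6×B + 1×D → weight 38, value 154.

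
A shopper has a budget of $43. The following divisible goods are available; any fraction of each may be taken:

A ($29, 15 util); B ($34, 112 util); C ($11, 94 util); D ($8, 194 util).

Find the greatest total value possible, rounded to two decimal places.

Take in order of value per unit:
- D (194/8 per unit): all 8 → value 194, running total 194.00
- C (94/11 per unit): all 11 → value 94, running total 288.00
- B (112/34 per unit): 24 of 34 → value 24×112/34 = 79.0588, running total 367.06
Total 367.06.

367.06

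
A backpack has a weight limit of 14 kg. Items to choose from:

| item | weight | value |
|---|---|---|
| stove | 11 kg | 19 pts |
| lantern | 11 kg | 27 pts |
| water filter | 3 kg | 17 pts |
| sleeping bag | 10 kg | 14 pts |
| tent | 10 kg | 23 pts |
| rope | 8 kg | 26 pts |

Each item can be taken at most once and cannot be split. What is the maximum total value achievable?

44 pts

This is a 0/1 knapsack; check combinations near the capacity.
- lantern+water filter: weight 11+3=14, value 27+17=44
- water filter+rope: weight 3+8=11, value 17+26=43
- water filter+tent: weight 3+10=13, value 17+23=40
- stove+water filter: weight 11+3=14, value 19+17=36
Best: 44 pts.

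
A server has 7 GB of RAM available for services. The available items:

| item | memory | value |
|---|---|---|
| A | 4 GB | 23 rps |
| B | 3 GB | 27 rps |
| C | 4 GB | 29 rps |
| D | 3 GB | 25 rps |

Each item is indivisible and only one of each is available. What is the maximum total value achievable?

56 rps

Check high-value combinations within 7 GB:
- B+C: memory 3+4=7, value 27+29=56
- C+D: memory 4+3=7, value 29+25=54
- B+D: memory 3+3=6, value 27+25=52
- A+B: memory 4+3=7, value 23+27=50
Best: 56 rps.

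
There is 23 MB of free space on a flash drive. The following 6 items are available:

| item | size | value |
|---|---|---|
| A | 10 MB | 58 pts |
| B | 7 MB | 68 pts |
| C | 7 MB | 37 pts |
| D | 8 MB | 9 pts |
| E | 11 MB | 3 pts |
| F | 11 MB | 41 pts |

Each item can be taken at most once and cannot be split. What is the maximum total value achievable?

126 pts

Check high-value combinations within 23 MB:
- A+B: size 10+7=17, value 58+68=126
- B+C+D: size 7+7+8=22, value 68+37+9=114
- B+F: size 7+11=18, value 68+41=109
Best: 126 pts.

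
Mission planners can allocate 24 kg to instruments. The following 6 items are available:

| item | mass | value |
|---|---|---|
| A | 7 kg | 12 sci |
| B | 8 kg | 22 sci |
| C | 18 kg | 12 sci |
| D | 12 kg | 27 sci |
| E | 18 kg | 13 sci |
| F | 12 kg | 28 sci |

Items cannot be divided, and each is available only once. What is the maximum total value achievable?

55 sci

Check high-value combinations within 24 kg:
- D+F: mass 12+12=24, value 27+28=55
- B+F: mass 8+12=20, value 22+28=50
- B+D: mass 8+12=20, value 22+27=49
Best: 55 sci.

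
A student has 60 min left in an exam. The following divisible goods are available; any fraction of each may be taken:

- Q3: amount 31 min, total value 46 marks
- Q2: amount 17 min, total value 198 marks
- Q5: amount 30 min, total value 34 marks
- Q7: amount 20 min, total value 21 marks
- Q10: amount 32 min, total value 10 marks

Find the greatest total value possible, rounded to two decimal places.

Take in order of value per unit:
- Q2 (198/17 per unit): all 17 → value 198, running total 198.00
- Q3 (46/31 per unit): all 31 → value 46, running total 244.00
- Q5 (34/30 per unit): 12 of 30 → value 12×34/30 = 13.6000, running total 257.60
Total 257.60.

257.60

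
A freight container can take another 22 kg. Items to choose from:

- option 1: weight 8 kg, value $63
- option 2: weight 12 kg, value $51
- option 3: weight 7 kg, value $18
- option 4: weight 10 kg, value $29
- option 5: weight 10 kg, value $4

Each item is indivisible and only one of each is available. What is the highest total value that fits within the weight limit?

$114

Check high-value combinations within 22 kg:
- option 1+option 2: weight 8+12=20, value 63+51=114
- option 1+option 4: weight 8+10=18, value 63+29=92
- option 1+option 3: weight 8+7=15, value 63+18=81
- option 2+option 4: weight 12+10=22, value 51+29=80
- option 2+option 3: weight 12+7=19, value 51+18=69
Best: $114.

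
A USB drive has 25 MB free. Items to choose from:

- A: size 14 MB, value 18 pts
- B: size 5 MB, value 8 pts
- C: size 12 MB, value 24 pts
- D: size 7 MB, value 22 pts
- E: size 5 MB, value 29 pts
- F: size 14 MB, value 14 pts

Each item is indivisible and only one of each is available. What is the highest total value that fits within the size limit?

75 pts

Check high-value combinations within 25 MB:
- C+D+E: size 12+7+5=24, value 24+22+29=75
- B+C+E: size 5+12+5=22, value 8+24+29=61
- B+D+E: size 5+7+5=17, value 8+22+29=59
Best: 75 pts.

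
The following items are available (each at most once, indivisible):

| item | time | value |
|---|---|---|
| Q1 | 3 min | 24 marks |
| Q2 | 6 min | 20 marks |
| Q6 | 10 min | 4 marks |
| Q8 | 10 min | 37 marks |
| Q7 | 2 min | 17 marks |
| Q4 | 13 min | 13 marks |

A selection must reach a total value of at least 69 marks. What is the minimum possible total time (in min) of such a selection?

Subsets with value ≥ 69, sorted by total time:
- Q1+Q8+Q7: time 15, value 78
- Q2+Q8+Q7: time 18, value 74
Minimum time: 15 min.

15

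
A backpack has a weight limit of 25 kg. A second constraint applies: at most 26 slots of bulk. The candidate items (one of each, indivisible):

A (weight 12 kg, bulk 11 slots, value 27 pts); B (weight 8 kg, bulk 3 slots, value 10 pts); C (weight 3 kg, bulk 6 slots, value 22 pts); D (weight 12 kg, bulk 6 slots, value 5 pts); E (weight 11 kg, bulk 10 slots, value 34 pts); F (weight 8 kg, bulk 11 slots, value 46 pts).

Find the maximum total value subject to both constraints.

Feasible sets respecting both limits:
- E+F: weight 19, bulk 21, value 80
- B+C+F: weight 19, bulk 20, value 78
- A+F: weight 20, bulk 22, value 73
- C+D+F: weight 23, bulk 23, value 73
Best: 80 pts.

80 pts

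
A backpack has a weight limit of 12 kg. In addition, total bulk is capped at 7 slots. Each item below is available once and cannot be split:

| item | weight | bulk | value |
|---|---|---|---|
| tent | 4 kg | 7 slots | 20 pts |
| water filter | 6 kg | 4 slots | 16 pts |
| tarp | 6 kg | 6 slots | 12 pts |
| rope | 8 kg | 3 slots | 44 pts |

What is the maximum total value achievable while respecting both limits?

Feasible sets respecting both limits:
- rope: weight 8, bulk 3, value 44
- tent: weight 4, bulk 7, value 20
- water filter: weight 6, bulk 4, value 16
Best: 44 pts.

44 pts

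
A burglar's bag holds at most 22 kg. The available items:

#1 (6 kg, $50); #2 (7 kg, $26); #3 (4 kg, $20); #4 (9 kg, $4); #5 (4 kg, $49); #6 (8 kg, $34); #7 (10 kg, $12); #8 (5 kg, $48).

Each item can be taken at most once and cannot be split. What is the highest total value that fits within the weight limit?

Check high-value combinations within 22 kg:
- #1+#2+#5+#8: weight 6+7+4+5=22, value 50+26+49+48=173
- #1+#3+#5+#8: weight 6+4+4+5=19, value 50+20+49+48=167
- #1+#3+#5+#6: weight 6+4+4+8=22, value 50+20+49+34=153
- #3+#5+#6+#8: weight 4+4+8+5=21, value 20+49+34+48=151
Best: $173.

$173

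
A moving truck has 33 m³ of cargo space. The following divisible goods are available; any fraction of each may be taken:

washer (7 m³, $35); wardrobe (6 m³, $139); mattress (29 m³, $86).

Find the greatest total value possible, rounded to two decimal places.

Take in order of value per unit:
- wardrobe (139/6 per unit): all 6 → value 139, running total 139.00
- washer (35/7 per unit): all 7 → value 35, running total 174.00
- mattress (86/29 per unit): 20 of 29 → value 20×86/29 = 59.3103, running total 233.31
Total 233.31.

233.31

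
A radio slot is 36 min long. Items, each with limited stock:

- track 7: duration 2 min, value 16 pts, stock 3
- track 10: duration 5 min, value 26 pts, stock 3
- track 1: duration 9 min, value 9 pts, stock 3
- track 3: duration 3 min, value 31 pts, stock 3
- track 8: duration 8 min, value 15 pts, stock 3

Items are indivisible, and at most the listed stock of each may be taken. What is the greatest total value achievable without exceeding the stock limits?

Top feasible selections:
- 3×track 7 + 3×track 10 + 3×track 3: duration 30, value 219
- 2×track 7 + 3×track 10 + 3×track 3 + 1×track 8: duration 36, value 218
- 3×track 7 + 2×track 10 + 3×track 3 + 1×track 8: duration 33, value 208
Best: 219 pts.

219 pts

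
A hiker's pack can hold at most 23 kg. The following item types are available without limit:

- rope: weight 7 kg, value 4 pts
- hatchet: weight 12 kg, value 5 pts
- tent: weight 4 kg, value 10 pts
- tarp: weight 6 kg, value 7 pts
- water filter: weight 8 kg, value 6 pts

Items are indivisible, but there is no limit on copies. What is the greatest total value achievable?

50 pts

Best value-per-unit is tent at 10/4, and filling with it alone uses weight 5×4=20. No mix of the others beats 5×10 = 50.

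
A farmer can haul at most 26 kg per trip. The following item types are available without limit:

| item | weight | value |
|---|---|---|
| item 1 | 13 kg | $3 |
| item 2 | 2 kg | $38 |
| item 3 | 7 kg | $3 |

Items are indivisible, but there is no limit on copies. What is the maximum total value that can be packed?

Best value-per-unit is item 2 at 38/2, and filling with it alone uses weight 13×2=26. No mix of the others beats 13×38 = 494.

$494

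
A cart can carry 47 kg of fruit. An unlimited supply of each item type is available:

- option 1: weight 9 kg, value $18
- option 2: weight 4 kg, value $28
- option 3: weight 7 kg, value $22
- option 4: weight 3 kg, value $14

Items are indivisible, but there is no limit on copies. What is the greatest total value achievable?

Best value-per-unit is option 2 at 28/4; filling with it alone gives 11×28 = 308.
Optimal mix: 11×option 2 + 1×option 4 → weight 47, value 322.

$322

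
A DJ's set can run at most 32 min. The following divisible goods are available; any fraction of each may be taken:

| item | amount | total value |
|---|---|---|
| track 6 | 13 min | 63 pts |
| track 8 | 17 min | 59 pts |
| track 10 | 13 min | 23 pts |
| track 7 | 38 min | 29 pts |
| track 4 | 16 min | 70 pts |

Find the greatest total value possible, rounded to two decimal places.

143.41

Take in order of value per unit:
- track 6 (63/13 per unit): all 13 → value 63, running total 63.00
- track 4 (70/16 per unit): all 16 → value 70, running total 133.00
- track 8 (59/17 per unit): 3 of 17 → value 3×59/17 = 10.4118, running total 143.41
Total 143.41.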